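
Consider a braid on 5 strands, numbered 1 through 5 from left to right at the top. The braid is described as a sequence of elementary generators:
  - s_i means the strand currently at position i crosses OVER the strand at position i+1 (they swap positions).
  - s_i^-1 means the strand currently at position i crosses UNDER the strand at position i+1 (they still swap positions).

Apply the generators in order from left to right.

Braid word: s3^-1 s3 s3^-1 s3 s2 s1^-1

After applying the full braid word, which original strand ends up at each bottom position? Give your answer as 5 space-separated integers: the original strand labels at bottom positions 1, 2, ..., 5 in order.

Answer: 3 1 2 4 5

Derivation:
Gen 1 (s3^-1): strand 3 crosses under strand 4. Perm now: [1 2 4 3 5]
Gen 2 (s3): strand 4 crosses over strand 3. Perm now: [1 2 3 4 5]
Gen 3 (s3^-1): strand 3 crosses under strand 4. Perm now: [1 2 4 3 5]
Gen 4 (s3): strand 4 crosses over strand 3. Perm now: [1 2 3 4 5]
Gen 5 (s2): strand 2 crosses over strand 3. Perm now: [1 3 2 4 5]
Gen 6 (s1^-1): strand 1 crosses under strand 3. Perm now: [3 1 2 4 5]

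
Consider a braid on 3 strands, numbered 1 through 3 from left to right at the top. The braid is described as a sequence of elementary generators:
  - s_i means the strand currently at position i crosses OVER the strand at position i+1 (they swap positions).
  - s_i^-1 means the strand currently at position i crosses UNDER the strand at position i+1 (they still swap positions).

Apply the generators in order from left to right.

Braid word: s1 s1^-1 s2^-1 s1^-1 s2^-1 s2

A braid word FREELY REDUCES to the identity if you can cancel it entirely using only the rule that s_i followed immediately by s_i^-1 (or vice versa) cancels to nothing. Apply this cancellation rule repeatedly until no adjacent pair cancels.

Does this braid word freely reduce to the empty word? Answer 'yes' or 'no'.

Answer: no

Derivation:
Gen 1 (s1): push. Stack: [s1]
Gen 2 (s1^-1): cancels prior s1. Stack: []
Gen 3 (s2^-1): push. Stack: [s2^-1]
Gen 4 (s1^-1): push. Stack: [s2^-1 s1^-1]
Gen 5 (s2^-1): push. Stack: [s2^-1 s1^-1 s2^-1]
Gen 6 (s2): cancels prior s2^-1. Stack: [s2^-1 s1^-1]
Reduced word: s2^-1 s1^-1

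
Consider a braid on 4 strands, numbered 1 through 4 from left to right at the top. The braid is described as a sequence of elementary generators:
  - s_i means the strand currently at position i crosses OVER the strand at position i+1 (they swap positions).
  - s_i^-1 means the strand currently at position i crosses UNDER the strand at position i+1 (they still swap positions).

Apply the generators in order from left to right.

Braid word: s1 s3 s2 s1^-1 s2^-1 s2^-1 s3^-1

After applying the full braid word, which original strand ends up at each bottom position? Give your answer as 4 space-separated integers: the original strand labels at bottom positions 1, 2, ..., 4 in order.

Answer: 4 2 3 1

Derivation:
Gen 1 (s1): strand 1 crosses over strand 2. Perm now: [2 1 3 4]
Gen 2 (s3): strand 3 crosses over strand 4. Perm now: [2 1 4 3]
Gen 3 (s2): strand 1 crosses over strand 4. Perm now: [2 4 1 3]
Gen 4 (s1^-1): strand 2 crosses under strand 4. Perm now: [4 2 1 3]
Gen 5 (s2^-1): strand 2 crosses under strand 1. Perm now: [4 1 2 3]
Gen 6 (s2^-1): strand 1 crosses under strand 2. Perm now: [4 2 1 3]
Gen 7 (s3^-1): strand 1 crosses under strand 3. Perm now: [4 2 3 1]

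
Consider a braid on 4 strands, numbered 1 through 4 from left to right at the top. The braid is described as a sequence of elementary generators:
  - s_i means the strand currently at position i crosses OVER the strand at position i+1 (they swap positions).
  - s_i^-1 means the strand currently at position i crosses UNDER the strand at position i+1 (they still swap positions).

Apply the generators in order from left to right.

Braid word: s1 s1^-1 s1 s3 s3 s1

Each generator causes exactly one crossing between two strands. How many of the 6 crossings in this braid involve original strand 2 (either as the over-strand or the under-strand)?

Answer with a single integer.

Answer: 4

Derivation:
Gen 1: crossing 1x2. Involves strand 2? yes. Count so far: 1
Gen 2: crossing 2x1. Involves strand 2? yes. Count so far: 2
Gen 3: crossing 1x2. Involves strand 2? yes. Count so far: 3
Gen 4: crossing 3x4. Involves strand 2? no. Count so far: 3
Gen 5: crossing 4x3. Involves strand 2? no. Count so far: 3
Gen 6: crossing 2x1. Involves strand 2? yes. Count so far: 4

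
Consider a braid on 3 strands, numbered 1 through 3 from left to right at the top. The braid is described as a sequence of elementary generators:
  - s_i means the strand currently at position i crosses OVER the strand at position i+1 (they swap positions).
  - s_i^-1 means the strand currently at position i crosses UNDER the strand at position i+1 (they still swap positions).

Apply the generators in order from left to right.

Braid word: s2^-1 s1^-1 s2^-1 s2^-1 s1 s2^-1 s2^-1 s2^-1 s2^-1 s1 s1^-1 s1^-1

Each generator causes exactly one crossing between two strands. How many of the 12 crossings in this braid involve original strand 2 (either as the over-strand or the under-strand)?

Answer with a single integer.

Answer: 7

Derivation:
Gen 1: crossing 2x3. Involves strand 2? yes. Count so far: 1
Gen 2: crossing 1x3. Involves strand 2? no. Count so far: 1
Gen 3: crossing 1x2. Involves strand 2? yes. Count so far: 2
Gen 4: crossing 2x1. Involves strand 2? yes. Count so far: 3
Gen 5: crossing 3x1. Involves strand 2? no. Count so far: 3
Gen 6: crossing 3x2. Involves strand 2? yes. Count so far: 4
Gen 7: crossing 2x3. Involves strand 2? yes. Count so far: 5
Gen 8: crossing 3x2. Involves strand 2? yes. Count so far: 6
Gen 9: crossing 2x3. Involves strand 2? yes. Count so far: 7
Gen 10: crossing 1x3. Involves strand 2? no. Count so far: 7
Gen 11: crossing 3x1. Involves strand 2? no. Count so far: 7
Gen 12: crossing 1x3. Involves strand 2? no. Count so far: 7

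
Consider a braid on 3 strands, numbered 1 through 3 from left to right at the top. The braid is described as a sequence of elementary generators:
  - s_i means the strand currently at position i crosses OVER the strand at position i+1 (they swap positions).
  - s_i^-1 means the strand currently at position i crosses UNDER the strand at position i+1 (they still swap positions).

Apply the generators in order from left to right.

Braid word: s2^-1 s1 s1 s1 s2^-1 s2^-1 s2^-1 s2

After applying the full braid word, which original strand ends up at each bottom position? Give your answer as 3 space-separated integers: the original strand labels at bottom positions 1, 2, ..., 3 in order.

Gen 1 (s2^-1): strand 2 crosses under strand 3. Perm now: [1 3 2]
Gen 2 (s1): strand 1 crosses over strand 3. Perm now: [3 1 2]
Gen 3 (s1): strand 3 crosses over strand 1. Perm now: [1 3 2]
Gen 4 (s1): strand 1 crosses over strand 3. Perm now: [3 1 2]
Gen 5 (s2^-1): strand 1 crosses under strand 2. Perm now: [3 2 1]
Gen 6 (s2^-1): strand 2 crosses under strand 1. Perm now: [3 1 2]
Gen 7 (s2^-1): strand 1 crosses under strand 2. Perm now: [3 2 1]
Gen 8 (s2): strand 2 crosses over strand 1. Perm now: [3 1 2]

Answer: 3 1 2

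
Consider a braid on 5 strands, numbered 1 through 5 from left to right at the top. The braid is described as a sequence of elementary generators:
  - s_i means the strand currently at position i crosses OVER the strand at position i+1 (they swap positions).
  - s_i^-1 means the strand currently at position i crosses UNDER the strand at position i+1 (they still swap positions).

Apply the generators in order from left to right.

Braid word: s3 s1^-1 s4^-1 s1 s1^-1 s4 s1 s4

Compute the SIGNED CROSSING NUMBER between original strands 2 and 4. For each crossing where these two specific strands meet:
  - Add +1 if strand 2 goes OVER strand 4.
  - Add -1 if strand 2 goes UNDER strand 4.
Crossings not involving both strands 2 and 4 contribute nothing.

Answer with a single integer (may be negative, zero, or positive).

Gen 1: crossing 3x4. Both 2&4? no. Sum: 0
Gen 2: crossing 1x2. Both 2&4? no. Sum: 0
Gen 3: crossing 3x5. Both 2&4? no. Sum: 0
Gen 4: crossing 2x1. Both 2&4? no. Sum: 0
Gen 5: crossing 1x2. Both 2&4? no. Sum: 0
Gen 6: crossing 5x3. Both 2&4? no. Sum: 0
Gen 7: crossing 2x1. Both 2&4? no. Sum: 0
Gen 8: crossing 3x5. Both 2&4? no. Sum: 0

Answer: 0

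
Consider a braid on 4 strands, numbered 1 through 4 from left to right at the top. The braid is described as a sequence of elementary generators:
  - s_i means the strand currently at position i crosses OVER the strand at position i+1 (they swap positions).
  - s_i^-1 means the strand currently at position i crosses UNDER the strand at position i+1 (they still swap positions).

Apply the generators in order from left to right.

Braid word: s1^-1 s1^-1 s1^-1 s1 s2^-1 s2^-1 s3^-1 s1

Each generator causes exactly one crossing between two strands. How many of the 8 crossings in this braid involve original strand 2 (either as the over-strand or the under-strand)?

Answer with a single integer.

Answer: 7

Derivation:
Gen 1: crossing 1x2. Involves strand 2? yes. Count so far: 1
Gen 2: crossing 2x1. Involves strand 2? yes. Count so far: 2
Gen 3: crossing 1x2. Involves strand 2? yes. Count so far: 3
Gen 4: crossing 2x1. Involves strand 2? yes. Count so far: 4
Gen 5: crossing 2x3. Involves strand 2? yes. Count so far: 5
Gen 6: crossing 3x2. Involves strand 2? yes. Count so far: 6
Gen 7: crossing 3x4. Involves strand 2? no. Count so far: 6
Gen 8: crossing 1x2. Involves strand 2? yes. Count so far: 7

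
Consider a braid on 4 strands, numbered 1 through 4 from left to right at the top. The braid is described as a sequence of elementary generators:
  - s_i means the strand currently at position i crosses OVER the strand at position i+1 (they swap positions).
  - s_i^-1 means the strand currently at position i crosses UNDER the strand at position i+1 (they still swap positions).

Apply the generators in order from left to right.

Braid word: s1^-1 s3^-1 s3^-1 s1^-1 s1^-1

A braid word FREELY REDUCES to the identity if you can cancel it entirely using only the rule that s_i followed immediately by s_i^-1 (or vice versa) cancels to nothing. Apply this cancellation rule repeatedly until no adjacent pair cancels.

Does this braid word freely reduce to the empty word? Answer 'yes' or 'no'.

Answer: no

Derivation:
Gen 1 (s1^-1): push. Stack: [s1^-1]
Gen 2 (s3^-1): push. Stack: [s1^-1 s3^-1]
Gen 3 (s3^-1): push. Stack: [s1^-1 s3^-1 s3^-1]
Gen 4 (s1^-1): push. Stack: [s1^-1 s3^-1 s3^-1 s1^-1]
Gen 5 (s1^-1): push. Stack: [s1^-1 s3^-1 s3^-1 s1^-1 s1^-1]
Reduced word: s1^-1 s3^-1 s3^-1 s1^-1 s1^-1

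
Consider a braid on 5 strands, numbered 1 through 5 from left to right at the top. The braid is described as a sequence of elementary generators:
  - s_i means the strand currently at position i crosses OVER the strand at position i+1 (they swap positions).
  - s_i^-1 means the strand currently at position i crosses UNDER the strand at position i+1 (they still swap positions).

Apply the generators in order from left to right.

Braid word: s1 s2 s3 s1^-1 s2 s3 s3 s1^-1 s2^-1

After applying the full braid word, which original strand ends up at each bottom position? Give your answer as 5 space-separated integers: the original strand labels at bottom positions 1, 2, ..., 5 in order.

Gen 1 (s1): strand 1 crosses over strand 2. Perm now: [2 1 3 4 5]
Gen 2 (s2): strand 1 crosses over strand 3. Perm now: [2 3 1 4 5]
Gen 3 (s3): strand 1 crosses over strand 4. Perm now: [2 3 4 1 5]
Gen 4 (s1^-1): strand 2 crosses under strand 3. Perm now: [3 2 4 1 5]
Gen 5 (s2): strand 2 crosses over strand 4. Perm now: [3 4 2 1 5]
Gen 6 (s3): strand 2 crosses over strand 1. Perm now: [3 4 1 2 5]
Gen 7 (s3): strand 1 crosses over strand 2. Perm now: [3 4 2 1 5]
Gen 8 (s1^-1): strand 3 crosses under strand 4. Perm now: [4 3 2 1 5]
Gen 9 (s2^-1): strand 3 crosses under strand 2. Perm now: [4 2 3 1 5]

Answer: 4 2 3 1 5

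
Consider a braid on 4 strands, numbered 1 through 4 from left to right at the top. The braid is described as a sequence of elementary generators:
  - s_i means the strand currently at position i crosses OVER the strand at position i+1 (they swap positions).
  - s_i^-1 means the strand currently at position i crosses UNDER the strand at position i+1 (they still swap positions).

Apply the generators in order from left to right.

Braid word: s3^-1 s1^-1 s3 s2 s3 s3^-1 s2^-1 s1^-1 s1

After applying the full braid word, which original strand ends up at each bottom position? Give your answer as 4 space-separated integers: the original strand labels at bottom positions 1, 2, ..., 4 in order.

Answer: 2 1 3 4

Derivation:
Gen 1 (s3^-1): strand 3 crosses under strand 4. Perm now: [1 2 4 3]
Gen 2 (s1^-1): strand 1 crosses under strand 2. Perm now: [2 1 4 3]
Gen 3 (s3): strand 4 crosses over strand 3. Perm now: [2 1 3 4]
Gen 4 (s2): strand 1 crosses over strand 3. Perm now: [2 3 1 4]
Gen 5 (s3): strand 1 crosses over strand 4. Perm now: [2 3 4 1]
Gen 6 (s3^-1): strand 4 crosses under strand 1. Perm now: [2 3 1 4]
Gen 7 (s2^-1): strand 3 crosses under strand 1. Perm now: [2 1 3 4]
Gen 8 (s1^-1): strand 2 crosses under strand 1. Perm now: [1 2 3 4]
Gen 9 (s1): strand 1 crosses over strand 2. Perm now: [2 1 3 4]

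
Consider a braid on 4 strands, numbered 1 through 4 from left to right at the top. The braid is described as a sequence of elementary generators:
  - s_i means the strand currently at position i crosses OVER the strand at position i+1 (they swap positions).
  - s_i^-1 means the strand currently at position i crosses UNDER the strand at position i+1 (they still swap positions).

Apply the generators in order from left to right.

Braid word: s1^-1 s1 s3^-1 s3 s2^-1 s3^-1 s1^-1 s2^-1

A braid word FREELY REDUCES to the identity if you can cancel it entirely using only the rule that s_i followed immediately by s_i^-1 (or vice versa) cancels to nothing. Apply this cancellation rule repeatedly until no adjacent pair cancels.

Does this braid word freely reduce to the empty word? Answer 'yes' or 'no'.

Gen 1 (s1^-1): push. Stack: [s1^-1]
Gen 2 (s1): cancels prior s1^-1. Stack: []
Gen 3 (s3^-1): push. Stack: [s3^-1]
Gen 4 (s3): cancels prior s3^-1. Stack: []
Gen 5 (s2^-1): push. Stack: [s2^-1]
Gen 6 (s3^-1): push. Stack: [s2^-1 s3^-1]
Gen 7 (s1^-1): push. Stack: [s2^-1 s3^-1 s1^-1]
Gen 8 (s2^-1): push. Stack: [s2^-1 s3^-1 s1^-1 s2^-1]
Reduced word: s2^-1 s3^-1 s1^-1 s2^-1

Answer: no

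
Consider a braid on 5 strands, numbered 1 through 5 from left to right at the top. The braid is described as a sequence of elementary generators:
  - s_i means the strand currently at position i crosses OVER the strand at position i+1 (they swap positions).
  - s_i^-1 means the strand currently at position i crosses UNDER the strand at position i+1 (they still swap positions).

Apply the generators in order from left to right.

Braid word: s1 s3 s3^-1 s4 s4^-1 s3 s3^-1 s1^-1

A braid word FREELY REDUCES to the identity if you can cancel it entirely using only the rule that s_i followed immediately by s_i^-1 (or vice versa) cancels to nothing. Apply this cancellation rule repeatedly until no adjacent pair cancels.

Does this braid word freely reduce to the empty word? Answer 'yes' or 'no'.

Answer: yes

Derivation:
Gen 1 (s1): push. Stack: [s1]
Gen 2 (s3): push. Stack: [s1 s3]
Gen 3 (s3^-1): cancels prior s3. Stack: [s1]
Gen 4 (s4): push. Stack: [s1 s4]
Gen 5 (s4^-1): cancels prior s4. Stack: [s1]
Gen 6 (s3): push. Stack: [s1 s3]
Gen 7 (s3^-1): cancels prior s3. Stack: [s1]
Gen 8 (s1^-1): cancels prior s1. Stack: []
Reduced word: (empty)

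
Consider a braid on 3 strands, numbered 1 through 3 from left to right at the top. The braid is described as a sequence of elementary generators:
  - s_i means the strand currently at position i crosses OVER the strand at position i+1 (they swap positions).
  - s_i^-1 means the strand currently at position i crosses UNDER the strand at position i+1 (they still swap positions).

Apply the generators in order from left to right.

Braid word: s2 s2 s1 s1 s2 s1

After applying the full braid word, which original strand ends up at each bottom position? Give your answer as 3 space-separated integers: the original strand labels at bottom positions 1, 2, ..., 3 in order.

Gen 1 (s2): strand 2 crosses over strand 3. Perm now: [1 3 2]
Gen 2 (s2): strand 3 crosses over strand 2. Perm now: [1 2 3]
Gen 3 (s1): strand 1 crosses over strand 2. Perm now: [2 1 3]
Gen 4 (s1): strand 2 crosses over strand 1. Perm now: [1 2 3]
Gen 5 (s2): strand 2 crosses over strand 3. Perm now: [1 3 2]
Gen 6 (s1): strand 1 crosses over strand 3. Perm now: [3 1 2]

Answer: 3 1 2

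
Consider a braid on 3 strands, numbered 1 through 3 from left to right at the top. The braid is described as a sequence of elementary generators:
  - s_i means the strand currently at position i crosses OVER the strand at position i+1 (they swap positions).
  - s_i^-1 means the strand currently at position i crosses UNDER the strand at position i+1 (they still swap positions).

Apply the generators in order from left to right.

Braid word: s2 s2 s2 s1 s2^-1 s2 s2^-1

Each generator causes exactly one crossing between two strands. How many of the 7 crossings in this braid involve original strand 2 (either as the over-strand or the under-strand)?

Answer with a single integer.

Answer: 6

Derivation:
Gen 1: crossing 2x3. Involves strand 2? yes. Count so far: 1
Gen 2: crossing 3x2. Involves strand 2? yes. Count so far: 2
Gen 3: crossing 2x3. Involves strand 2? yes. Count so far: 3
Gen 4: crossing 1x3. Involves strand 2? no. Count so far: 3
Gen 5: crossing 1x2. Involves strand 2? yes. Count so far: 4
Gen 6: crossing 2x1. Involves strand 2? yes. Count so far: 5
Gen 7: crossing 1x2. Involves strand 2? yes. Count so far: 6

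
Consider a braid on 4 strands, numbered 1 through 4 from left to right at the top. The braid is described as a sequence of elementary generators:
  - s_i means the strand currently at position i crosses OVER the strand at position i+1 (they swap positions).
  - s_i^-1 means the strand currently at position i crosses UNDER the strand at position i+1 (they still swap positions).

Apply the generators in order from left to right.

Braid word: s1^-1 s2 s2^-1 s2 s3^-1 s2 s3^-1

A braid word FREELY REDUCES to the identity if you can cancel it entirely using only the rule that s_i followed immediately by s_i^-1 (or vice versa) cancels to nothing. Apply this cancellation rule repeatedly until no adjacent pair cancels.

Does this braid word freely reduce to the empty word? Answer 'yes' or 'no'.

Answer: no

Derivation:
Gen 1 (s1^-1): push. Stack: [s1^-1]
Gen 2 (s2): push. Stack: [s1^-1 s2]
Gen 3 (s2^-1): cancels prior s2. Stack: [s1^-1]
Gen 4 (s2): push. Stack: [s1^-1 s2]
Gen 5 (s3^-1): push. Stack: [s1^-1 s2 s3^-1]
Gen 6 (s2): push. Stack: [s1^-1 s2 s3^-1 s2]
Gen 7 (s3^-1): push. Stack: [s1^-1 s2 s3^-1 s2 s3^-1]
Reduced word: s1^-1 s2 s3^-1 s2 s3^-1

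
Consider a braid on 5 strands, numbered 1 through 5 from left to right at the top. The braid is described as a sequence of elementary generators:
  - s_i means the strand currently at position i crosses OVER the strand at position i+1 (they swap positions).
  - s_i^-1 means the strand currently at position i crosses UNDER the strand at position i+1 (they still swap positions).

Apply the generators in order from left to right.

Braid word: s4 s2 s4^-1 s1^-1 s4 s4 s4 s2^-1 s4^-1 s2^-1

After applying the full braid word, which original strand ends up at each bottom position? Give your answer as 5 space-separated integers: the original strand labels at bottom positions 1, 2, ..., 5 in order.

Answer: 3 1 2 4 5

Derivation:
Gen 1 (s4): strand 4 crosses over strand 5. Perm now: [1 2 3 5 4]
Gen 2 (s2): strand 2 crosses over strand 3. Perm now: [1 3 2 5 4]
Gen 3 (s4^-1): strand 5 crosses under strand 4. Perm now: [1 3 2 4 5]
Gen 4 (s1^-1): strand 1 crosses under strand 3. Perm now: [3 1 2 4 5]
Gen 5 (s4): strand 4 crosses over strand 5. Perm now: [3 1 2 5 4]
Gen 6 (s4): strand 5 crosses over strand 4. Perm now: [3 1 2 4 5]
Gen 7 (s4): strand 4 crosses over strand 5. Perm now: [3 1 2 5 4]
Gen 8 (s2^-1): strand 1 crosses under strand 2. Perm now: [3 2 1 5 4]
Gen 9 (s4^-1): strand 5 crosses under strand 4. Perm now: [3 2 1 4 5]
Gen 10 (s2^-1): strand 2 crosses under strand 1. Perm now: [3 1 2 4 5]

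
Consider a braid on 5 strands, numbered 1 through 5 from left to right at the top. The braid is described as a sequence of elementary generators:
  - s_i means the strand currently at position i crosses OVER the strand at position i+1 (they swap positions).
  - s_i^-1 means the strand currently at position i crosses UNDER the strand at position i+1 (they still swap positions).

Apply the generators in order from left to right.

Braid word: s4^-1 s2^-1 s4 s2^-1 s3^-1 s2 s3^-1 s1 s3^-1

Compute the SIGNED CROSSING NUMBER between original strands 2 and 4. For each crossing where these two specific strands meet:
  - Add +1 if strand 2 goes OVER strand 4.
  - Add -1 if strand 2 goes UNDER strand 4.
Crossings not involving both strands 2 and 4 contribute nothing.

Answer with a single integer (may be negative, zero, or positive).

Gen 1: crossing 4x5. Both 2&4? no. Sum: 0
Gen 2: crossing 2x3. Both 2&4? no. Sum: 0
Gen 3: crossing 5x4. Both 2&4? no. Sum: 0
Gen 4: crossing 3x2. Both 2&4? no. Sum: 0
Gen 5: crossing 3x4. Both 2&4? no. Sum: 0
Gen 6: 2 over 4. Both 2&4? yes. Contrib: +1. Sum: 1
Gen 7: crossing 2x3. Both 2&4? no. Sum: 1
Gen 8: crossing 1x4. Both 2&4? no. Sum: 1
Gen 9: crossing 3x2. Both 2&4? no. Sum: 1

Answer: 1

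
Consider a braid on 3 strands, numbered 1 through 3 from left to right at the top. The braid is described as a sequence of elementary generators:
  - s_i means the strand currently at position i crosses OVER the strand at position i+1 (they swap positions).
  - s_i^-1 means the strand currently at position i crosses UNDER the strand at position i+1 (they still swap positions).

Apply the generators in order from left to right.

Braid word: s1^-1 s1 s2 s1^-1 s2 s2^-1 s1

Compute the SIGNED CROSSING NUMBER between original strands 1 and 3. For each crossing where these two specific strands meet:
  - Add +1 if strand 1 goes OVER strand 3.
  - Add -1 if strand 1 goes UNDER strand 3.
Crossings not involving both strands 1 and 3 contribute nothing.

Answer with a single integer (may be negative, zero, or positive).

Answer: -2

Derivation:
Gen 1: crossing 1x2. Both 1&3? no. Sum: 0
Gen 2: crossing 2x1. Both 1&3? no. Sum: 0
Gen 3: crossing 2x3. Both 1&3? no. Sum: 0
Gen 4: 1 under 3. Both 1&3? yes. Contrib: -1. Sum: -1
Gen 5: crossing 1x2. Both 1&3? no. Sum: -1
Gen 6: crossing 2x1. Both 1&3? no. Sum: -1
Gen 7: 3 over 1. Both 1&3? yes. Contrib: -1. Sum: -2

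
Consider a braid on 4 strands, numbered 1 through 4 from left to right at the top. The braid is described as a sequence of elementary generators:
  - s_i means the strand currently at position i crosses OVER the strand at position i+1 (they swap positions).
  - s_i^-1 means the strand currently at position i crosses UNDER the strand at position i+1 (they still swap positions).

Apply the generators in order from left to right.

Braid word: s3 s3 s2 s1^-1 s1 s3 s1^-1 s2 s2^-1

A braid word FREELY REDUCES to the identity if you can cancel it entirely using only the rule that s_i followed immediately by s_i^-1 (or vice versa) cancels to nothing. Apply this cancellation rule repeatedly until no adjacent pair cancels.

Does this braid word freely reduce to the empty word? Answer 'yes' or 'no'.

Gen 1 (s3): push. Stack: [s3]
Gen 2 (s3): push. Stack: [s3 s3]
Gen 3 (s2): push. Stack: [s3 s3 s2]
Gen 4 (s1^-1): push. Stack: [s3 s3 s2 s1^-1]
Gen 5 (s1): cancels prior s1^-1. Stack: [s3 s3 s2]
Gen 6 (s3): push. Stack: [s3 s3 s2 s3]
Gen 7 (s1^-1): push. Stack: [s3 s3 s2 s3 s1^-1]
Gen 8 (s2): push. Stack: [s3 s3 s2 s3 s1^-1 s2]
Gen 9 (s2^-1): cancels prior s2. Stack: [s3 s3 s2 s3 s1^-1]
Reduced word: s3 s3 s2 s3 s1^-1

Answer: no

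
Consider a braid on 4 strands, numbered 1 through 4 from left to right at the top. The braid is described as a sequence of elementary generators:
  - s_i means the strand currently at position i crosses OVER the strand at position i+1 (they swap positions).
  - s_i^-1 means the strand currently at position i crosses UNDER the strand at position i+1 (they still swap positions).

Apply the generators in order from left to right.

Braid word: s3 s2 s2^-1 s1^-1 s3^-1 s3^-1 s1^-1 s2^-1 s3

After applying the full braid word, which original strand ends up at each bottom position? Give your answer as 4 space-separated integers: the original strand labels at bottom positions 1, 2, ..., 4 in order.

Answer: 1 4 3 2

Derivation:
Gen 1 (s3): strand 3 crosses over strand 4. Perm now: [1 2 4 3]
Gen 2 (s2): strand 2 crosses over strand 4. Perm now: [1 4 2 3]
Gen 3 (s2^-1): strand 4 crosses under strand 2. Perm now: [1 2 4 3]
Gen 4 (s1^-1): strand 1 crosses under strand 2. Perm now: [2 1 4 3]
Gen 5 (s3^-1): strand 4 crosses under strand 3. Perm now: [2 1 3 4]
Gen 6 (s3^-1): strand 3 crosses under strand 4. Perm now: [2 1 4 3]
Gen 7 (s1^-1): strand 2 crosses under strand 1. Perm now: [1 2 4 3]
Gen 8 (s2^-1): strand 2 crosses under strand 4. Perm now: [1 4 2 3]
Gen 9 (s3): strand 2 crosses over strand 3. Perm now: [1 4 3 2]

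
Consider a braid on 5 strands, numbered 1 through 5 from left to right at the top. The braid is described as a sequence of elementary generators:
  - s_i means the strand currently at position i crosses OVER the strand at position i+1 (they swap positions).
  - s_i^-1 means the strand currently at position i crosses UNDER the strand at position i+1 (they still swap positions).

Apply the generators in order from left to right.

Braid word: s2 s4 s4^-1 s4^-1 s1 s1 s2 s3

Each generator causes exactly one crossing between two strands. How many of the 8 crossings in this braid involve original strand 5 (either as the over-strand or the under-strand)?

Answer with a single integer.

Answer: 4

Derivation:
Gen 1: crossing 2x3. Involves strand 5? no. Count so far: 0
Gen 2: crossing 4x5. Involves strand 5? yes. Count so far: 1
Gen 3: crossing 5x4. Involves strand 5? yes. Count so far: 2
Gen 4: crossing 4x5. Involves strand 5? yes. Count so far: 3
Gen 5: crossing 1x3. Involves strand 5? no. Count so far: 3
Gen 6: crossing 3x1. Involves strand 5? no. Count so far: 3
Gen 7: crossing 3x2. Involves strand 5? no. Count so far: 3
Gen 8: crossing 3x5. Involves strand 5? yes. Count so far: 4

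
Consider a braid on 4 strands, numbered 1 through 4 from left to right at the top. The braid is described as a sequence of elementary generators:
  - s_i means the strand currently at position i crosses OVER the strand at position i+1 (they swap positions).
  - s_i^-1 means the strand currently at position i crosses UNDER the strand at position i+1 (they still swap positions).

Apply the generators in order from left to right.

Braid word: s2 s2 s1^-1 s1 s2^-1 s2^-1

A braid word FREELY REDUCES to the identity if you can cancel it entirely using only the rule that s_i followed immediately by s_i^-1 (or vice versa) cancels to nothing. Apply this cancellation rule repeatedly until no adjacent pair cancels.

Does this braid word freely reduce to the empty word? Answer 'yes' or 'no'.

Gen 1 (s2): push. Stack: [s2]
Gen 2 (s2): push. Stack: [s2 s2]
Gen 3 (s1^-1): push. Stack: [s2 s2 s1^-1]
Gen 4 (s1): cancels prior s1^-1. Stack: [s2 s2]
Gen 5 (s2^-1): cancels prior s2. Stack: [s2]
Gen 6 (s2^-1): cancels prior s2. Stack: []
Reduced word: (empty)

Answer: yes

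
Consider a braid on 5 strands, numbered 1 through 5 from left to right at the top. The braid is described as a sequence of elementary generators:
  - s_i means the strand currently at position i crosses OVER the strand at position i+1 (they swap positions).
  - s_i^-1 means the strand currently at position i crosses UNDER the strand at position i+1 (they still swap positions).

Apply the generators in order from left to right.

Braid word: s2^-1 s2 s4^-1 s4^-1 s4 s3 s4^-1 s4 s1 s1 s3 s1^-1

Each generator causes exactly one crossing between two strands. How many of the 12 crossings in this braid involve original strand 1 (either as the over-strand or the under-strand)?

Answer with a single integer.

Gen 1: crossing 2x3. Involves strand 1? no. Count so far: 0
Gen 2: crossing 3x2. Involves strand 1? no. Count so far: 0
Gen 3: crossing 4x5. Involves strand 1? no. Count so far: 0
Gen 4: crossing 5x4. Involves strand 1? no. Count so far: 0
Gen 5: crossing 4x5. Involves strand 1? no. Count so far: 0
Gen 6: crossing 3x5. Involves strand 1? no. Count so far: 0
Gen 7: crossing 3x4. Involves strand 1? no. Count so far: 0
Gen 8: crossing 4x3. Involves strand 1? no. Count so far: 0
Gen 9: crossing 1x2. Involves strand 1? yes. Count so far: 1
Gen 10: crossing 2x1. Involves strand 1? yes. Count so far: 2
Gen 11: crossing 5x3. Involves strand 1? no. Count so far: 2
Gen 12: crossing 1x2. Involves strand 1? yes. Count so far: 3

Answer: 3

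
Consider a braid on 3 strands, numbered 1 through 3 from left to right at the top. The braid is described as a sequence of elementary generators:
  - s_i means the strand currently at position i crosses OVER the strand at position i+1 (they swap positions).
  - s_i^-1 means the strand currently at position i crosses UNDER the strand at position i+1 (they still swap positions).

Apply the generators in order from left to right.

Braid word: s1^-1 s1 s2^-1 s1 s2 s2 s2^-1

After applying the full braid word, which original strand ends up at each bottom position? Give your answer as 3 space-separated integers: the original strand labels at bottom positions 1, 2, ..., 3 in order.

Answer: 3 2 1

Derivation:
Gen 1 (s1^-1): strand 1 crosses under strand 2. Perm now: [2 1 3]
Gen 2 (s1): strand 2 crosses over strand 1. Perm now: [1 2 3]
Gen 3 (s2^-1): strand 2 crosses under strand 3. Perm now: [1 3 2]
Gen 4 (s1): strand 1 crosses over strand 3. Perm now: [3 1 2]
Gen 5 (s2): strand 1 crosses over strand 2. Perm now: [3 2 1]
Gen 6 (s2): strand 2 crosses over strand 1. Perm now: [3 1 2]
Gen 7 (s2^-1): strand 1 crosses under strand 2. Perm now: [3 2 1]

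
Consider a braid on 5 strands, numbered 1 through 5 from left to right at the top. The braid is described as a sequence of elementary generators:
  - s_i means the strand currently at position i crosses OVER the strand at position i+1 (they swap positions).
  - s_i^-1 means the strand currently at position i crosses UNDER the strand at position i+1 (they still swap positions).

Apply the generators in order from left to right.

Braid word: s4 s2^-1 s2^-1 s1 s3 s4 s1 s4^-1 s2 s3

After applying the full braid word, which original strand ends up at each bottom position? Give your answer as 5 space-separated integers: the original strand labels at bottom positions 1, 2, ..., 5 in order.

Gen 1 (s4): strand 4 crosses over strand 5. Perm now: [1 2 3 5 4]
Gen 2 (s2^-1): strand 2 crosses under strand 3. Perm now: [1 3 2 5 4]
Gen 3 (s2^-1): strand 3 crosses under strand 2. Perm now: [1 2 3 5 4]
Gen 4 (s1): strand 1 crosses over strand 2. Perm now: [2 1 3 5 4]
Gen 5 (s3): strand 3 crosses over strand 5. Perm now: [2 1 5 3 4]
Gen 6 (s4): strand 3 crosses over strand 4. Perm now: [2 1 5 4 3]
Gen 7 (s1): strand 2 crosses over strand 1. Perm now: [1 2 5 4 3]
Gen 8 (s4^-1): strand 4 crosses under strand 3. Perm now: [1 2 5 3 4]
Gen 9 (s2): strand 2 crosses over strand 5. Perm now: [1 5 2 3 4]
Gen 10 (s3): strand 2 crosses over strand 3. Perm now: [1 5 3 2 4]

Answer: 1 5 3 2 4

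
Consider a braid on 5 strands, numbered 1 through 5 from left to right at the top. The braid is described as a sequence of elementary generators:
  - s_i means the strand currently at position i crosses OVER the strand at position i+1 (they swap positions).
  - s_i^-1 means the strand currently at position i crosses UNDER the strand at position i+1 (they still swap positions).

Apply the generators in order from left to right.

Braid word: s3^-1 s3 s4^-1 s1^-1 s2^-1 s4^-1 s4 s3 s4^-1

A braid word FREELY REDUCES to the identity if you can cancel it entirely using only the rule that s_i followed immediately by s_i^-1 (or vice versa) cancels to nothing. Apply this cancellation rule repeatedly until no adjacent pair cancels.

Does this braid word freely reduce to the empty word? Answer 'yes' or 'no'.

Answer: no

Derivation:
Gen 1 (s3^-1): push. Stack: [s3^-1]
Gen 2 (s3): cancels prior s3^-1. Stack: []
Gen 3 (s4^-1): push. Stack: [s4^-1]
Gen 4 (s1^-1): push. Stack: [s4^-1 s1^-1]
Gen 5 (s2^-1): push. Stack: [s4^-1 s1^-1 s2^-1]
Gen 6 (s4^-1): push. Stack: [s4^-1 s1^-1 s2^-1 s4^-1]
Gen 7 (s4): cancels prior s4^-1. Stack: [s4^-1 s1^-1 s2^-1]
Gen 8 (s3): push. Stack: [s4^-1 s1^-1 s2^-1 s3]
Gen 9 (s4^-1): push. Stack: [s4^-1 s1^-1 s2^-1 s3 s4^-1]
Reduced word: s4^-1 s1^-1 s2^-1 s3 s4^-1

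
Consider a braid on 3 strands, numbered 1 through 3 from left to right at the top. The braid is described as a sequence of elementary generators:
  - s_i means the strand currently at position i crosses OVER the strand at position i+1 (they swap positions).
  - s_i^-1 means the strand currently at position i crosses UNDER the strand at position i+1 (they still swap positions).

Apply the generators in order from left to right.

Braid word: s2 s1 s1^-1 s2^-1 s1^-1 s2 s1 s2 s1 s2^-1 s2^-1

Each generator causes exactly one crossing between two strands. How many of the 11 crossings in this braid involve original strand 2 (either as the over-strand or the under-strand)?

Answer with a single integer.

Answer: 7

Derivation:
Gen 1: crossing 2x3. Involves strand 2? yes. Count so far: 1
Gen 2: crossing 1x3. Involves strand 2? no. Count so far: 1
Gen 3: crossing 3x1. Involves strand 2? no. Count so far: 1
Gen 4: crossing 3x2. Involves strand 2? yes. Count so far: 2
Gen 5: crossing 1x2. Involves strand 2? yes. Count so far: 3
Gen 6: crossing 1x3. Involves strand 2? no. Count so far: 3
Gen 7: crossing 2x3. Involves strand 2? yes. Count so far: 4
Gen 8: crossing 2x1. Involves strand 2? yes. Count so far: 5
Gen 9: crossing 3x1. Involves strand 2? no. Count so far: 5
Gen 10: crossing 3x2. Involves strand 2? yes. Count so far: 6
Gen 11: crossing 2x3. Involves strand 2? yes. Count so far: 7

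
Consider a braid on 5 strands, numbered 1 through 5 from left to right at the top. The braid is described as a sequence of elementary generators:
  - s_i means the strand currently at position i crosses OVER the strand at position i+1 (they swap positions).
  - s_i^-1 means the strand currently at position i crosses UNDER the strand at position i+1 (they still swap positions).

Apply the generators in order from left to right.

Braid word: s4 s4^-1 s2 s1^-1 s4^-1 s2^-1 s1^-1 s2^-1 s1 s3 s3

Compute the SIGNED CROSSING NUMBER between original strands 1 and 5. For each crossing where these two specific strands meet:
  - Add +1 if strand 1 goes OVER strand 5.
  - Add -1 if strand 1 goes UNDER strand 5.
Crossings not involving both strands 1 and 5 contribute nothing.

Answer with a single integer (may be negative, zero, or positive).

Gen 1: crossing 4x5. Both 1&5? no. Sum: 0
Gen 2: crossing 5x4. Both 1&5? no. Sum: 0
Gen 3: crossing 2x3. Both 1&5? no. Sum: 0
Gen 4: crossing 1x3. Both 1&5? no. Sum: 0
Gen 5: crossing 4x5. Both 1&5? no. Sum: 0
Gen 6: crossing 1x2. Both 1&5? no. Sum: 0
Gen 7: crossing 3x2. Both 1&5? no. Sum: 0
Gen 8: crossing 3x1. Both 1&5? no. Sum: 0
Gen 9: crossing 2x1. Both 1&5? no. Sum: 0
Gen 10: crossing 3x5. Both 1&5? no. Sum: 0
Gen 11: crossing 5x3. Both 1&5? no. Sum: 0

Answer: 0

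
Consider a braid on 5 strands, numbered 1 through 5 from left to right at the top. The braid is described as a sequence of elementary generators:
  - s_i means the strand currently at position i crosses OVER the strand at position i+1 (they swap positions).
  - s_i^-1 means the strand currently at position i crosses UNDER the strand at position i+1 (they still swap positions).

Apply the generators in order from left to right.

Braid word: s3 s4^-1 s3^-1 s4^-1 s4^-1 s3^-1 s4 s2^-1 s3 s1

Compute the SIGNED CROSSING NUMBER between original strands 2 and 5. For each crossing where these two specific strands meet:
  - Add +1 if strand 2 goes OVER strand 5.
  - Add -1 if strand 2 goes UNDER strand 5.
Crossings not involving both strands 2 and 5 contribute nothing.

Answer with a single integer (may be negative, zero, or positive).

Gen 1: crossing 3x4. Both 2&5? no. Sum: 0
Gen 2: crossing 3x5. Both 2&5? no. Sum: 0
Gen 3: crossing 4x5. Both 2&5? no. Sum: 0
Gen 4: crossing 4x3. Both 2&5? no. Sum: 0
Gen 5: crossing 3x4. Both 2&5? no. Sum: 0
Gen 6: crossing 5x4. Both 2&5? no. Sum: 0
Gen 7: crossing 5x3. Both 2&5? no. Sum: 0
Gen 8: crossing 2x4. Both 2&5? no. Sum: 0
Gen 9: crossing 2x3. Both 2&5? no. Sum: 0
Gen 10: crossing 1x4. Both 2&5? no. Sum: 0

Answer: 0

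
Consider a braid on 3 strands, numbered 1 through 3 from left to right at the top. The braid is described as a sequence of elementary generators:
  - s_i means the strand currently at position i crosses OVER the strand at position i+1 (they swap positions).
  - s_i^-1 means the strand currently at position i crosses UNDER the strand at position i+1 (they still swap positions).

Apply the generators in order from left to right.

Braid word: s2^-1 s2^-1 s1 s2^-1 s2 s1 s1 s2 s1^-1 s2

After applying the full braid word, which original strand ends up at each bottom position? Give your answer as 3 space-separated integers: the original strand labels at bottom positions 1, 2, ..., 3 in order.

Gen 1 (s2^-1): strand 2 crosses under strand 3. Perm now: [1 3 2]
Gen 2 (s2^-1): strand 3 crosses under strand 2. Perm now: [1 2 3]
Gen 3 (s1): strand 1 crosses over strand 2. Perm now: [2 1 3]
Gen 4 (s2^-1): strand 1 crosses under strand 3. Perm now: [2 3 1]
Gen 5 (s2): strand 3 crosses over strand 1. Perm now: [2 1 3]
Gen 6 (s1): strand 2 crosses over strand 1. Perm now: [1 2 3]
Gen 7 (s1): strand 1 crosses over strand 2. Perm now: [2 1 3]
Gen 8 (s2): strand 1 crosses over strand 3. Perm now: [2 3 1]
Gen 9 (s1^-1): strand 2 crosses under strand 3. Perm now: [3 2 1]
Gen 10 (s2): strand 2 crosses over strand 1. Perm now: [3 1 2]

Answer: 3 1 2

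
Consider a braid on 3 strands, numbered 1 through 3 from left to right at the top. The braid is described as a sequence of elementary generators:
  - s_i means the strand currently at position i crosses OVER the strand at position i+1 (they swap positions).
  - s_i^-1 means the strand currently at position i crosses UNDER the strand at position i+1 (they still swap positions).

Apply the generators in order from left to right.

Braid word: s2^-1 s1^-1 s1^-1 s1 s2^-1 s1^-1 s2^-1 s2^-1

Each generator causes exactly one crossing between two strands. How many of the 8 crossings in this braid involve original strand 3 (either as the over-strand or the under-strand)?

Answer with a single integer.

Gen 1: crossing 2x3. Involves strand 3? yes. Count so far: 1
Gen 2: crossing 1x3. Involves strand 3? yes. Count so far: 2
Gen 3: crossing 3x1. Involves strand 3? yes. Count so far: 3
Gen 4: crossing 1x3. Involves strand 3? yes. Count so far: 4
Gen 5: crossing 1x2. Involves strand 3? no. Count so far: 4
Gen 6: crossing 3x2. Involves strand 3? yes. Count so far: 5
Gen 7: crossing 3x1. Involves strand 3? yes. Count so far: 6
Gen 8: crossing 1x3. Involves strand 3? yes. Count so far: 7

Answer: 7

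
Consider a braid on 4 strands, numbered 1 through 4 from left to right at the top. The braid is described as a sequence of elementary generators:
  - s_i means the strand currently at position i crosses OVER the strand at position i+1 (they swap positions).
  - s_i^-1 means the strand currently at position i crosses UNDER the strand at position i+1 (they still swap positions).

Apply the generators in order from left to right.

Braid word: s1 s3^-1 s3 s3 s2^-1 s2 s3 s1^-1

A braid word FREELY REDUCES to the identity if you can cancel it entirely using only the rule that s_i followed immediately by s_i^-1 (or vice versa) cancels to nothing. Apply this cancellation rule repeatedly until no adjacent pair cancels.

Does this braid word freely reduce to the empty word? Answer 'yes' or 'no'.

Answer: no

Derivation:
Gen 1 (s1): push. Stack: [s1]
Gen 2 (s3^-1): push. Stack: [s1 s3^-1]
Gen 3 (s3): cancels prior s3^-1. Stack: [s1]
Gen 4 (s3): push. Stack: [s1 s3]
Gen 5 (s2^-1): push. Stack: [s1 s3 s2^-1]
Gen 6 (s2): cancels prior s2^-1. Stack: [s1 s3]
Gen 7 (s3): push. Stack: [s1 s3 s3]
Gen 8 (s1^-1): push. Stack: [s1 s3 s3 s1^-1]
Reduced word: s1 s3 s3 s1^-1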